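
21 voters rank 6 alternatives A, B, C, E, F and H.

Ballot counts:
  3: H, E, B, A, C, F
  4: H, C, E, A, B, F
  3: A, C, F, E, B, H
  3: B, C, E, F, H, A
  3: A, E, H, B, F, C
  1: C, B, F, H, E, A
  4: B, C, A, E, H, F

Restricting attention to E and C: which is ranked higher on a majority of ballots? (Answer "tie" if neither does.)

C

Ballots ranking E above C: 3 + 3 = 6.
Ballots ranking C above E: 21 − 6 = 15.
C wins the head-to-head 15–6.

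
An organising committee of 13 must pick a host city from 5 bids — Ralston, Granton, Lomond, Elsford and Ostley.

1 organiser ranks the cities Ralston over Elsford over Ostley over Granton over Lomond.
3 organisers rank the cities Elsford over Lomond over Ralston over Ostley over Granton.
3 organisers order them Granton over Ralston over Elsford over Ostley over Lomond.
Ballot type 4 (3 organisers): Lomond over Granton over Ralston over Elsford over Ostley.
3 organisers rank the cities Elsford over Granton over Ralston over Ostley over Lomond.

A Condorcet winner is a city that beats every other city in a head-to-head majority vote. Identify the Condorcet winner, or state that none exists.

none

Head-to-head results (13 organisers):
Ralston vs Granton: Ralston preferred on 1+3 = 4 ballots; Granton wins 9–4.
Ralston–Lomond: Ralston 7–6.
Ralston–Elsford: Ralston 7–6.
Ralston–Ostley: Ralston 13–0.
Granton vs Lomond: Granton is ranked higher on 1+3+3 = 7 ballots, Lomond on 6. Granton wins 7–6.
Granton vs Elsford: Granton preferred on 3+3 = 6 ballots; Elsford wins 7–6.
Granton vs Ostley: Granton, 9–4.
Lomond vs Elsford: Elsford wins 10–3.
Lomond vs Ostley: Ostley, 7–6.
Elsford vs Ostley: Elsford preferred on 1+3+3+3+3 = 13 ballots; Elsford wins 13–0.
Every city loses at least once (Ralston loses to Granton; Granton loses to Elsford; Lomond loses to Ralston; Elsford loses to Ralston; Ostley loses to Ralston). The majority relation contains the cycle Ralston beats Elsford beats Granton beats Ralston, so there is no Condorcet winner.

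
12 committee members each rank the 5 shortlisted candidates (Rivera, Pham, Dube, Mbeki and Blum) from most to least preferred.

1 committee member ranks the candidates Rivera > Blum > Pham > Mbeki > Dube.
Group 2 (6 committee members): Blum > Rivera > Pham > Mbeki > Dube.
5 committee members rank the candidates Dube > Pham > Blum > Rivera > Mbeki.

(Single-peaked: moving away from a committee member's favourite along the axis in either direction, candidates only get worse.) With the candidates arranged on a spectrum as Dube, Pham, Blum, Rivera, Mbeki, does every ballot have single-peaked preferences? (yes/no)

yes

Axis positions: Dube=1, Pham=2, Blum=3, Rivera=4, Mbeki=5.
Group 1 (peak Rivera at position 4): ranking walks positions 4-3-2-5-1, expanding outward from the peak — single-peaked.
Group 2 (peak Blum at position 3): ranking walks positions 3-4-2-5-1, expanding outward from the peak — single-peaked.
Group 3 (peak Dube at position 1): ranking walks positions 1-2-3-4-5, expanding outward from the peak — single-peaked.
Every ranking is single-peaked on this axis.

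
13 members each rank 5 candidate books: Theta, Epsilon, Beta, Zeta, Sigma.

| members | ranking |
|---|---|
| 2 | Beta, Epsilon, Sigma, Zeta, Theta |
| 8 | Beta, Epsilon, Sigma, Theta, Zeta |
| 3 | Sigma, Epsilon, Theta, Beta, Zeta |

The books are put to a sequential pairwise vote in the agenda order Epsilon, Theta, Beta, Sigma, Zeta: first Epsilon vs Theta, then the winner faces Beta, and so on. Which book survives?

Beta

Round 1: Epsilon vs Theta — 13–0, Epsilon advances.
Round 2: Epsilon vs Beta — 3–10, Beta advances.
Round 3: Beta vs Sigma — 10–3, Beta advances.
Round 4: Beta vs Zeta — 13–0, Beta advances.
The agenda winner is Beta.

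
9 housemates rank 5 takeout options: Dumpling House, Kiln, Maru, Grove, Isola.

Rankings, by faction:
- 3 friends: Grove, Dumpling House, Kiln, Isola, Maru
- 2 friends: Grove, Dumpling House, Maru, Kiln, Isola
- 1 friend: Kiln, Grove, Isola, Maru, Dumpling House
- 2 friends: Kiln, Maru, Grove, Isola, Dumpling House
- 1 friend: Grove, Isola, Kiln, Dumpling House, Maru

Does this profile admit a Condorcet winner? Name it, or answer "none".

Grove

Head-to-head results (9 friends):
Dumpling House vs Kiln: Dumpling House is ranked higher on 3+2 = 5 ballots, Kiln on 4. Dumpling House wins 5–4.
Dumpling House vs Maru: 6 to 3, Dumpling House.
Dumpling House vs Grove: Dumpling House is ranked higher on 0 ballots, Grove on 9. Grove wins 9–0.
Dumpling House vs Isola: 5 to 4, Dumpling House.
Kiln vs Maru: 7 to 2, Kiln.
Kiln vs Grove: 3 to 6, Grove.
Kiln vs Isola: 3+2+1+2 = 8 for Kiln, 1 for Isola — Kiln by 8–1.
Maru vs Grove: Maru preferred on 2 ballots; Grove wins 7–2.
Maru vs Isola: 4 to 5, Isola.
Grove vs Isola: Grove is ranked higher on 3+2+1+2+1 = 9 ballots, Isola on 0. Grove wins 9–0.
Grove beats each of Dumpling House, Kiln, Maru, Isola — Grove is the Condorcet winner.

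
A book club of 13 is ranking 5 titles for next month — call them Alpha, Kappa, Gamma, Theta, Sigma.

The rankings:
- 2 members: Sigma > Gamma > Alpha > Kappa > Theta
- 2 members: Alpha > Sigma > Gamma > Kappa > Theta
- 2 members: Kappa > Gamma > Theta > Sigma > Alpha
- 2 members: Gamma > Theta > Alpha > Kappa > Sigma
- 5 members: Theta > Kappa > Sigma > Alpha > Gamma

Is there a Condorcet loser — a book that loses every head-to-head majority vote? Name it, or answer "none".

Head-to-head results (13 members):
Alpha vs Kappa: Kappa, 7–6.
Alpha vs Gamma: 2+5 = 7 for Alpha, 6 for Gamma — Alpha by 7–6.
Alpha vs Theta: Alpha is ranked higher on 2+2 = 4 ballots, Theta on 9. Theta wins 9–4.
Alpha vs Sigma: Alpha is ranked higher on 2+2 = 4 ballots, Sigma on 9. Sigma wins 9–4.
Kappa vs Gamma: Kappa is ranked higher on 2+5 = 7 ballots, Gamma on 6. Kappa wins 7–6.
Kappa vs Theta: Theta, 7–6.
Kappa–Sigma: Kappa 9–4.
Gamma vs Theta: Gamma wins 8–5.
Gamma vs Sigma: 4 to 9, Sigma.
Theta vs Sigma: Theta preferred on 2+2+5 = 9 ballots; Theta wins 9–4.
No book is winless: Alpha beats Gamma; Kappa beats Alpha; Gamma beats Theta; Theta beats Alpha; Sigma beats Alpha. There is no Condorcet loser.

none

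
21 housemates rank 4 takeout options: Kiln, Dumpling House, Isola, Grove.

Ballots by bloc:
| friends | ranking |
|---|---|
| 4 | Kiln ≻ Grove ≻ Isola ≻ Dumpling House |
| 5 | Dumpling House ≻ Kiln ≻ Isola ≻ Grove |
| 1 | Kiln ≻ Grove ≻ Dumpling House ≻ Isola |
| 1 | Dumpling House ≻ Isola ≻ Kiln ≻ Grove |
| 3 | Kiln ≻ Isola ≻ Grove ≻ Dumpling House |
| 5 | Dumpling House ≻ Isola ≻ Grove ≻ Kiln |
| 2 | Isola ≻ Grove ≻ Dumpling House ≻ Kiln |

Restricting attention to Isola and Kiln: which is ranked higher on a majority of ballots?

Kiln

Ballots ranking Isola above Kiln: 1 + 5 + 2 = 8.
Ballots ranking Kiln above Isola: 21 − 8 = 13.
Kiln wins the head-to-head 13–8.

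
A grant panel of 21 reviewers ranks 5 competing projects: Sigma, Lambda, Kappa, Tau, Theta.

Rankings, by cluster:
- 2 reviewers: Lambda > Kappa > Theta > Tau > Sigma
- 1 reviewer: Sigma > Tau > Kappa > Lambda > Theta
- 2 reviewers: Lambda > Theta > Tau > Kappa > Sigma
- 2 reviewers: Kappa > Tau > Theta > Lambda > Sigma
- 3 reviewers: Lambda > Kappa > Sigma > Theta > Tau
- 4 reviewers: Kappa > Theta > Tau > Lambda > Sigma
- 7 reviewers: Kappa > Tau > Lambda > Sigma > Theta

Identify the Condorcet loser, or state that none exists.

none

Head-to-head results (21 reviewers):
Sigma vs Lambda: Lambda, 20–1.
Sigma vs Kappa: 1 to 20, Kappa.
Sigma vs Tau: Sigma preferred on 1+3 = 4 ballots; Tau wins 17–4.
Sigma vs Theta: Sigma is ranked higher on 1+3+7 = 11 ballots, Theta on 10. Sigma wins 11–10.
Lambda vs Kappa: Kappa wins 14–7.
Lambda vs Tau: Tau, 14–7.
Lambda vs Theta: 15 to 6, Lambda.
Kappa vs Tau: Kappa is ranked higher on 2+2+3+4+7 = 18 ballots, Tau on 3. Kappa wins 18–3.
Kappa vs Theta: Kappa, 19–2.
Tau vs Theta: Theta wins 11–10.
Every project wins at least one matchup (Sigma beats Theta; Lambda beats Sigma; Kappa beats Sigma; Tau beats Sigma; Theta beats Tau), so there is no Condorcet loser.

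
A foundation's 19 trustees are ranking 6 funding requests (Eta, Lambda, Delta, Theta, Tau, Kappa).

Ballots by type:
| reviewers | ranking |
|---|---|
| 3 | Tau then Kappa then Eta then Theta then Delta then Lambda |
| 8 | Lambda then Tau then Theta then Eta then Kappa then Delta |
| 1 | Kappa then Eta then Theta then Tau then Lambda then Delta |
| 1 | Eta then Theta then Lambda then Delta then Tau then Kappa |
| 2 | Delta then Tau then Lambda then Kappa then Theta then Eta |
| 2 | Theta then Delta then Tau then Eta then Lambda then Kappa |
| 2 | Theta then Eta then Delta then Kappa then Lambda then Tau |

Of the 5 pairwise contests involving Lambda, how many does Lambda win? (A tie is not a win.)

5

Lambda against each rival (19 reviewers):
Lambda vs Eta: Lambda wins 10–9.
Lambda vs Delta: 10 to 9, Lambda.
Lambda vs Theta: 10 to 9, Lambda.
Lambda vs Tau: Lambda wins 11–8.
Lambda vs Kappa: Lambda, 13–6.
Lambda beats Eta, Delta, Theta, Tau, Kappa — 5 pairwise wins.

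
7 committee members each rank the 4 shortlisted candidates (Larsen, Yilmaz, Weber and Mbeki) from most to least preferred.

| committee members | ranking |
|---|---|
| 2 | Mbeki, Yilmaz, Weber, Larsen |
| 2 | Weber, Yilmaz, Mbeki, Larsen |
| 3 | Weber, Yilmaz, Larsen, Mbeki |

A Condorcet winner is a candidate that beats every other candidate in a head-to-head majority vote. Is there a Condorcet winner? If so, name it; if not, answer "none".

Weber

Pairwise majorities:
Larsen–Yilmaz: Yilmaz 7–0.
Larsen–Weber: Weber 7–0.
Larsen vs Mbeki: 3 for Larsen, 4 for Mbeki — Mbeki by 4–3.
Yilmaz vs Weber: 2 to 5, Weber.
Yilmaz–Mbeki: Yilmaz 5–2.
Weber vs Mbeki: Weber preferred on 2+3 = 5 ballots; Weber wins 5–2.
Weber beats each of Larsen, Yilmaz, Mbeki — Weber is the Condorcet winner.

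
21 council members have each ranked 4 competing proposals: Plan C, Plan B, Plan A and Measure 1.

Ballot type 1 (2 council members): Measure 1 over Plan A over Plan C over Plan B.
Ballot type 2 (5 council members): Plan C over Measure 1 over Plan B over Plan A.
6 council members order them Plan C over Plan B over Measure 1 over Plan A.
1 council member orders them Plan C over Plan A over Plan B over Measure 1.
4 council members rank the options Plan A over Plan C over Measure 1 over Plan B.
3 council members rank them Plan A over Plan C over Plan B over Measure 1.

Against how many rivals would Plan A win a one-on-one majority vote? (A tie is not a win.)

0

Plan A against each rival (21 council members):
Plan A vs Plan C: Plan C, 12–9.
Plan A vs Plan B: Plan A preferred on 2+1+4+3 = 10 ballots; Plan B wins 11–10.
Plan A vs Measure 1: 1+4+3 = 8 for Plan A, 13 for Measure 1 — Measure 1 by 13–8.
Plan A beats no one; loses to Plan C, Plan B, Measure 1 — 0 pairwise wins.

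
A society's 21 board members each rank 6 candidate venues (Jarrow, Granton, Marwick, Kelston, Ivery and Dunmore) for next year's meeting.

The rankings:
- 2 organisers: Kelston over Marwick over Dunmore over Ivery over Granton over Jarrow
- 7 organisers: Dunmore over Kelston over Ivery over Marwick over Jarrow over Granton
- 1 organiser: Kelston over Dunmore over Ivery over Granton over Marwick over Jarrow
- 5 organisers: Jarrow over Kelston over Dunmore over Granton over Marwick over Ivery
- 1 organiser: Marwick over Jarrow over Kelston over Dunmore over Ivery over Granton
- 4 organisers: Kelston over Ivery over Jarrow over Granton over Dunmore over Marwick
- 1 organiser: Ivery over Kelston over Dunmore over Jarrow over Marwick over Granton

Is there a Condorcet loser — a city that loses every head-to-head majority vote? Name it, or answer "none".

Head-to-head results (21 organisers):
Jarrow vs Granton: Jarrow, 18–3.
Jarrow vs Marwick: Marwick, 11–10.
Jarrow vs Kelston: Kelston, 15–6.
Jarrow vs Ivery: Ivery wins 15–6.
Jarrow vs Dunmore: 5+1+4 = 10 for Jarrow, 11 for Dunmore — Dunmore by 11–10.
Granton vs Marwick: 1+5+4 = 10 for Granton, 11 for Marwick — Marwick by 11–10.
Granton–Kelston: Kelston 21–0.
Granton–Ivery: Ivery 16–5.
Granton vs Dunmore: 4 to 17, Dunmore.
Marwick vs Kelston: 1 to 20, Kelston.
Marwick vs Ivery: Ivery, 13–8.
Marwick vs Dunmore: 2+1 = 3 for Marwick, 18 for Dunmore — Dunmore by 18–3.
Kelston vs Ivery: 20 to 1, Kelston.
Kelston vs Dunmore: Kelston preferred on 2+1+5+1+4+1 = 14 ballots; Kelston wins 14–7.
Ivery vs Dunmore: Dunmore wins 16–5.
Granton loses to every other city — it is the Condorcet loser.

Granton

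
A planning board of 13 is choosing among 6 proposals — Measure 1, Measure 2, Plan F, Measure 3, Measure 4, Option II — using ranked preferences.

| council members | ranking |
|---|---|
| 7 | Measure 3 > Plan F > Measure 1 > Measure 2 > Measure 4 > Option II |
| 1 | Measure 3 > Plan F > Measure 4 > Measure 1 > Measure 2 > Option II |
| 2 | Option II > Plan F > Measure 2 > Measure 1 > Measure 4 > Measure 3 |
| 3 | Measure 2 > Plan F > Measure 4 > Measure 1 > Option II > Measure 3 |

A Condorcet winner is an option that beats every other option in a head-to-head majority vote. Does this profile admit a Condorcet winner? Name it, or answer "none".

Measure 3

Head-to-head results (13 council members):
Measure 1 vs Measure 2: Measure 1 wins 8–5.
Measure 1–Plan F: Plan F 13–0.
Measure 1 vs Measure 3: Measure 3 wins 8–5.
Measure 1 vs Measure 4: Measure 1, 9–4.
Measure 1 vs Option II: Measure 1, 11–2.
Measure 2 vs Plan F: Plan F wins 10–3.
Measure 2–Measure 3: Measure 3 8–5.
Measure 2–Measure 4: Measure 2 12–1.
Measure 2 vs Option II: Measure 2 wins 11–2.
Plan F vs Measure 3: Measure 3, 8–5.
Plan F–Measure 4: Plan F 13–0.
Plan F vs Option II: Plan F, 11–2.
Measure 3 vs Measure 4: Measure 3 wins 8–5.
Measure 3 vs Option II: Measure 3, 8–5.
Measure 4 vs Option II: Measure 4, 11–2.
Measure 3 wins every pairwise contest, so Measure 3 is the Condorcet winner.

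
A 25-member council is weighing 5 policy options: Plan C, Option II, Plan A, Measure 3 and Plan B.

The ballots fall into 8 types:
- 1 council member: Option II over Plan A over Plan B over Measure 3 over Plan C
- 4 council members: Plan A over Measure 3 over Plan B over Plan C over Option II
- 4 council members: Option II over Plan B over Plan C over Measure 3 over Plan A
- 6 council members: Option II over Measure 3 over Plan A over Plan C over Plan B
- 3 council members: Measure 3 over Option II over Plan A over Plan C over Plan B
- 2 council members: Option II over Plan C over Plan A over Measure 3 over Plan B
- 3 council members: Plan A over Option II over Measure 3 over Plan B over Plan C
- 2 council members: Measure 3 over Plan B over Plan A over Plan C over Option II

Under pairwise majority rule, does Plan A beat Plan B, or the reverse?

Ballots ranking Plan A above Plan B: 1 + 4 + 6 + 3 + 2 + 3 = 19.
Ballots ranking Plan B above Plan A: 25 − 19 = 6.
Plan A wins the head-to-head 19–6.

Plan A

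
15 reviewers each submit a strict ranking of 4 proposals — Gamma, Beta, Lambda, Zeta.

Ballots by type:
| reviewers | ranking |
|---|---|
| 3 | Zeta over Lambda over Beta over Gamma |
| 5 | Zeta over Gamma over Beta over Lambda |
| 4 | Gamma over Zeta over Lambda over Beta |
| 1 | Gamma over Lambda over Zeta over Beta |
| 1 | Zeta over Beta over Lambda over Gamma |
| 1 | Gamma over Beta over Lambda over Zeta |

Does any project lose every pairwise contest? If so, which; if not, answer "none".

Pairwise majorities:
Gamma vs Beta: 5+4+1+1 = 11 for Gamma, 4 for Beta — Gamma by 11–4.
Gamma vs Lambda: Gamma wins 11–4.
Gamma vs Zeta: Gamma preferred on 4+1+1 = 6 ballots; Zeta wins 9–6.
Beta vs Lambda: Lambda wins 8–7.
Beta vs Zeta: Beta preferred on 1 ballot; Zeta wins 14–1.
Lambda vs Zeta: Zeta wins 13–2.
Beta loses to every other project — it is the Condorcet loser.

Beta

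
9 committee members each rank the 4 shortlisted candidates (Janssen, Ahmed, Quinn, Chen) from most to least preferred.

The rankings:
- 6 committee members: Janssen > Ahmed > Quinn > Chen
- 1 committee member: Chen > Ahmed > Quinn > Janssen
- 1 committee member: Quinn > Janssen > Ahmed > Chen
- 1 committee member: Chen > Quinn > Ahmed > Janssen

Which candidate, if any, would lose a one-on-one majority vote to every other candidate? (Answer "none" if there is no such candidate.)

Chen

Pairwise majorities:
Janssen vs Ahmed: 6+1 = 7 for Janssen, 2 for Ahmed — Janssen by 7–2.
Janssen vs Quinn: Janssen wins 6–3.
Janssen vs Chen: Janssen, 7–2.
Ahmed vs Quinn: Ahmed is ranked higher on 6+1 = 7 ballots, Quinn on 2. Ahmed wins 7–2.
Ahmed vs Chen: Ahmed wins 7–2.
Quinn–Chen: Quinn 7–2.
Chen is beaten in every head-to-head and is the Condorcet loser.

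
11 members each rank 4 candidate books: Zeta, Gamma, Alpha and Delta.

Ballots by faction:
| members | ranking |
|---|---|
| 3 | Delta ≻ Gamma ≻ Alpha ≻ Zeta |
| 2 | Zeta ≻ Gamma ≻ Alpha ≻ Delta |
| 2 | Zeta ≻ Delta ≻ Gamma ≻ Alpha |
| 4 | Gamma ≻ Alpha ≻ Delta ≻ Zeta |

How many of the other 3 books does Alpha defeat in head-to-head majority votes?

2

Alpha against each rival (11 members):
Alpha vs Zeta: Alpha wins 7–4.
Alpha vs Gamma: Alpha preferred on 0 ballots; Gamma wins 11–0.
Alpha vs Delta: 2+4 = 6 for Alpha, 5 for Delta — Alpha by 6–5.
Alpha beats Zeta, Delta; loses to Gamma — 2 pairwise wins.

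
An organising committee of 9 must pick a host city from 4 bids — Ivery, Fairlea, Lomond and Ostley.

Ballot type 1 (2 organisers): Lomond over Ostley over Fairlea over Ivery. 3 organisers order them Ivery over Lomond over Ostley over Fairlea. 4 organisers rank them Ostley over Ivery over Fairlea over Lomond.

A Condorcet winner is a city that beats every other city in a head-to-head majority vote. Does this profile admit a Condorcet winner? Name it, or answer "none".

Pairwise majorities:
Ivery vs Fairlea: 7 to 2, Ivery.
Ivery vs Lomond: Ivery is ranked higher on 3+4 = 7 ballots, Lomond on 2. Ivery wins 7–2.
Ivery vs Ostley: Ivery preferred on 3 ballots; Ostley wins 6–3.
Fairlea vs Lomond: 4 for Fairlea, 5 for Lomond — Lomond by 5–4.
Fairlea vs Ostley: Fairlea preferred on 0 ballots; Ostley wins 9–0.
Lomond vs Ostley: 5 to 4, Lomond.
Every city loses at least once (Ivery loses to Ostley; Fairlea loses to Ivery; Lomond loses to Ivery; Ostley loses to Lomond). The majority relation contains the cycle Ivery beats Lomond beats Ostley beats Ivery, so there is no Condorcet winner.

none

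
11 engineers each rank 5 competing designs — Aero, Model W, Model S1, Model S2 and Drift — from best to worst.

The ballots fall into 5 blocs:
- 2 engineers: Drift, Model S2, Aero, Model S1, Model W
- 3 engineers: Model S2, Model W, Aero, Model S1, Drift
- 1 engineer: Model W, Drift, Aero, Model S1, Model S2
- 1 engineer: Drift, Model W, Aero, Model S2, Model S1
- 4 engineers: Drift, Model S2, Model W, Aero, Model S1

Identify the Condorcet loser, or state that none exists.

Model S1

Head-to-head results (11 engineers):
Aero vs Model W: Model W wins 9–2.
Aero vs Model S1: 2+3+1+1+4 = 11 for Aero, 0 for Model S1 — Aero by 11–0.
Aero vs Model S2: Aero preferred on 1+1 = 2 ballots; Model S2 wins 9–2.
Aero vs Drift: Drift, 8–3.
Model W vs Model S1: 9 to 2, Model W.
Model W vs Model S2: Model S2, 9–2.
Model W–Drift: Drift 7–4.
Model S1–Model S2: Model S2 10–1.
Model S1 vs Drift: Drift wins 8–3.
Model S2 vs Drift: Model S2 is ranked higher on 3 ballots, Drift on 8. Drift wins 8–3.
Model S1 is beaten in every head-to-head and is the Condorcet loser.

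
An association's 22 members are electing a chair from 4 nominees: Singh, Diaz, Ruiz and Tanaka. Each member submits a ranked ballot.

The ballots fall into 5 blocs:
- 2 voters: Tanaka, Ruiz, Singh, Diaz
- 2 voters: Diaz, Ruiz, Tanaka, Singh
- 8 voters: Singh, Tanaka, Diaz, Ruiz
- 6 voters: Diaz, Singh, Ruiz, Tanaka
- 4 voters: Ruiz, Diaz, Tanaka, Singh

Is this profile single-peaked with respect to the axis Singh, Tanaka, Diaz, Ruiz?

no

Axis positions: Singh=1, Tanaka=2, Diaz=3, Ruiz=4.
Bloc 1: ranking walks positions 2-4-1-3; Ruiz is ranked above Diaz even though Diaz lies between Ruiz and the peak Tanaka on the axis — preferences dip and rise again. Not single-peaked.
Bloc 2 (peak Diaz at position 3): ranking walks positions 3-4-2-1, expanding outward from the peak — single-peaked.
Bloc 3 (peak Singh at position 1): ranking walks positions 1-2-3-4, expanding outward from the peak — single-peaked.
Bloc 4: ranking walks positions 3-1-4-2; Singh is ranked above Tanaka even though Tanaka lies between Singh and the peak Diaz on the axis — preferences dip and rise again. Not single-peaked.
Bloc 5 (peak Ruiz at position 4): ranking walks positions 4-3-2-1, expanding outward from the peak — single-peaked.
Bloc 1 violates single-peakedness, so the profile is not single-peaked on this axis.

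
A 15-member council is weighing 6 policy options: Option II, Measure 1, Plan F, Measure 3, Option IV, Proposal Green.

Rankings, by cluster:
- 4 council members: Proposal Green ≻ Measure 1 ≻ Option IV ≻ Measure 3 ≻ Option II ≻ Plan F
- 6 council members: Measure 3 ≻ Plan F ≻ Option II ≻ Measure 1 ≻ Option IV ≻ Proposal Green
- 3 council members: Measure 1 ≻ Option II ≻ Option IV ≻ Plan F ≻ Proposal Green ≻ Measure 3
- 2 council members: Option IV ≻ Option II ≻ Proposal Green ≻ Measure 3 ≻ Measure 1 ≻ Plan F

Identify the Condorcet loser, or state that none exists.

none

Head-to-head results (15 council members):
Option II vs Measure 1: Option II preferred on 6+2 = 8 ballots; Option II wins 8–7.
Option II vs Plan F: Option II, 9–6.
Option II vs Measure 3: 5 to 10, Measure 3.
Option II vs Option IV: 9 to 6, Option II.
Option II vs Proposal Green: Option II, 11–4.
Measure 1 vs Plan F: Measure 1 preferred on 4+3+2 = 9 ballots; Measure 1 wins 9–6.
Measure 1 vs Measure 3: Measure 3 wins 8–7.
Measure 1–Option IV: Measure 1 13–2.
Measure 1 vs Proposal Green: 9 to 6, Measure 1.
Plan F–Measure 3: Measure 3 12–3.
Plan F vs Option IV: Option IV wins 9–6.
Plan F vs Proposal Green: Plan F is ranked higher on 6+3 = 9 ballots, Proposal Green on 6. Plan F wins 9–6.
Measure 3 vs Option IV: Option IV wins 9–6.
Measure 3 vs Proposal Green: Proposal Green wins 9–6.
Option IV vs Proposal Green: Option IV is ranked higher on 6+3+2 = 11 ballots, Proposal Green on 4. Option IV wins 11–4.
Each option has at least one pairwise win (Option II beats Measure 1; Measure 1 beats Plan F; Plan F beats Proposal Green; Measure 3 beats Option II; Option IV beats Plan F; Proposal Green beats Measure 3) — no Condorcet loser.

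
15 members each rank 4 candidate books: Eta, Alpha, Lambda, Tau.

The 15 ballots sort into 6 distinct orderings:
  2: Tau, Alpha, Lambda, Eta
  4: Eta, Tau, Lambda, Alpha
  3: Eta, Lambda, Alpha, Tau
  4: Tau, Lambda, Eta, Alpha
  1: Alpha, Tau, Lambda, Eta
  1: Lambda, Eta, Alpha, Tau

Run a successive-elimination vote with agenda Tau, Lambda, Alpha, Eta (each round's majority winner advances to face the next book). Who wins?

Eta

Round 1: Tau vs Lambda — 11–4, Tau advances.
Round 2: Tau vs Alpha — 10–5, Tau advances.
Round 3: Tau vs Eta — 7–8, Eta advances.
The agenda winner is Eta.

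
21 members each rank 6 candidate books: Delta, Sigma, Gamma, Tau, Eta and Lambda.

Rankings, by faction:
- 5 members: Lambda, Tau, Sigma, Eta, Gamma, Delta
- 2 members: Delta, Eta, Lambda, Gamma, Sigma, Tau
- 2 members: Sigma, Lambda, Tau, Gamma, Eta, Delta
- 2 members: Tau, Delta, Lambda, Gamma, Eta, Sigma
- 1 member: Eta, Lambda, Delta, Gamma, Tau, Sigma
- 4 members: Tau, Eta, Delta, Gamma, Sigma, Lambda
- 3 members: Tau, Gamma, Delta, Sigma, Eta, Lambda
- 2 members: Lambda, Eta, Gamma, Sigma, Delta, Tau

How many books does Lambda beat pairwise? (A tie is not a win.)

4

Lambda against each rival (21 members):
Lambda vs Delta: 5+2+1+2 = 10 for Lambda, 11 for Delta — Delta by 11–10.
Lambda vs Sigma: Lambda is ranked higher on 5+2+2+1+2 = 12 ballots, Sigma on 9. Lambda wins 12–9.
Lambda vs Gamma: Lambda, 14–7.
Lambda–Tau: Lambda 12–9.
Lambda vs Eta: Lambda wins 11–10.
Lambda beats Sigma, Gamma, Tau, Eta; loses to Delta — 4 pairwise wins.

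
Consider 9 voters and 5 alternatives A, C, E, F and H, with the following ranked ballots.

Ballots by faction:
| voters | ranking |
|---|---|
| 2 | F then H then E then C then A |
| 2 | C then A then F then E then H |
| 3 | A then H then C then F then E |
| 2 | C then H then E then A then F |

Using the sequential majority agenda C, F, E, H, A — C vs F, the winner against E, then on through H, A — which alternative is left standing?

Round 1: C vs F — 7–2, C advances.
Round 2: C vs E — 7–2, C advances.
Round 3: C vs H — 4–5, H advances.
Round 4: H vs A — 4–5, A advances.
The agenda winner is A.

A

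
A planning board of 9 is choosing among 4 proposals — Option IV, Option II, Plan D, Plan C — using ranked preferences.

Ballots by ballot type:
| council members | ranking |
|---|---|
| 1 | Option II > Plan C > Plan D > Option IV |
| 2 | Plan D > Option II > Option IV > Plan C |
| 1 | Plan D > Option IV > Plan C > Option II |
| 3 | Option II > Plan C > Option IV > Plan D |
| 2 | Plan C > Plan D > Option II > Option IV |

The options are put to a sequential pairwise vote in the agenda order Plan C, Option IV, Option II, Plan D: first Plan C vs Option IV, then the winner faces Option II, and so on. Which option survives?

Round 1: Plan C vs Option IV — 6–3, Plan C advances.
Round 2: Plan C vs Option II — 3–6, Option II advances.
Round 3: Option II vs Plan D — 4–5, Plan D advances.
Plan D survives the agenda.

Plan D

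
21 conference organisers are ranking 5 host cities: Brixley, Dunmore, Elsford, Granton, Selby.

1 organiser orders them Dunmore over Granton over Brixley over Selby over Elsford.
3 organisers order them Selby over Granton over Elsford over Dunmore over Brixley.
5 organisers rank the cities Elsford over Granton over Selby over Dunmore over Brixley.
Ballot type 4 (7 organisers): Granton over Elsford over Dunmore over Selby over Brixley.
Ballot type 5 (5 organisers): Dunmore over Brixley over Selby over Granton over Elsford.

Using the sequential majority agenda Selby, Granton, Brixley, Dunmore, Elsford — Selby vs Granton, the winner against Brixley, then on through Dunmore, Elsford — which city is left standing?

Granton

Round 1: Selby vs Granton — 8–13, Granton advances.
Round 2: Granton vs Brixley — 16–5, Granton advances.
Round 3: Granton vs Dunmore — 15–6, Granton advances.
Round 4: Granton vs Elsford — 16–5, Granton advances.
The agenda winner is Granton.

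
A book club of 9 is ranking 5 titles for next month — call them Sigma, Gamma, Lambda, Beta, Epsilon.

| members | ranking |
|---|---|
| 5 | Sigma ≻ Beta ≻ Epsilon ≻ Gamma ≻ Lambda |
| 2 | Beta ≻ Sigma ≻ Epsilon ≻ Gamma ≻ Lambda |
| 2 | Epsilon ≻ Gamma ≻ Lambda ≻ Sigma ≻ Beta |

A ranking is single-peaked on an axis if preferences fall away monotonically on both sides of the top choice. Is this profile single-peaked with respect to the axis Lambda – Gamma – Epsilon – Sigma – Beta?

Axis positions: Lambda=1, Gamma=2, Epsilon=3, Sigma=4, Beta=5.
Type 1 (peak Sigma at position 4): ranking walks positions 4-5-3-2-1, expanding outward from the peak — single-peaked.
Type 2 (peak Beta at position 5): ranking walks positions 5-4-3-2-1, expanding outward from the peak — single-peaked.
Type 3 (peak Epsilon at position 3): ranking walks positions 3-2-1-4-5, expanding outward from the peak — single-peaked.
Every ranking is single-peaked on this axis.

yes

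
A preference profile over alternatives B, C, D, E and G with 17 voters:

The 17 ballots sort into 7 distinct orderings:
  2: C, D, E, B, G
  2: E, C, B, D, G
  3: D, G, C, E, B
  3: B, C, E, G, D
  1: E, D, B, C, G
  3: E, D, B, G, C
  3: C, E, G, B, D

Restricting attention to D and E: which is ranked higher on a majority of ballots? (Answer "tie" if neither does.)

Ballots ranking D above E: 2 + 3 = 5.
Ballots ranking E above D: 17 − 5 = 12.
E wins the head-to-head 12–5.

E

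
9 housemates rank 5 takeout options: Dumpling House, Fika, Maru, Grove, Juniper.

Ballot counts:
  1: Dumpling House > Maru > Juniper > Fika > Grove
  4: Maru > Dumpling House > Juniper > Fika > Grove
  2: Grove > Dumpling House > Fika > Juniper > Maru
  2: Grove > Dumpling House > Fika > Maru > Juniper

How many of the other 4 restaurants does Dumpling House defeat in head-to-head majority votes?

Dumpling House against each rival (9 friends):
Dumpling House vs Fika: Dumpling House is ranked higher on 1+4+2+2 = 9 ballots, Fika on 0. Dumpling House wins 9–0.
Dumpling House vs Maru: Dumpling House wins 5–4.
Dumpling House vs Grove: Dumpling House, 5–4.
Dumpling House–Juniper: Dumpling House 9–0.
Dumpling House beats Fika, Maru, Grove, Juniper — 4 pairwise wins.

4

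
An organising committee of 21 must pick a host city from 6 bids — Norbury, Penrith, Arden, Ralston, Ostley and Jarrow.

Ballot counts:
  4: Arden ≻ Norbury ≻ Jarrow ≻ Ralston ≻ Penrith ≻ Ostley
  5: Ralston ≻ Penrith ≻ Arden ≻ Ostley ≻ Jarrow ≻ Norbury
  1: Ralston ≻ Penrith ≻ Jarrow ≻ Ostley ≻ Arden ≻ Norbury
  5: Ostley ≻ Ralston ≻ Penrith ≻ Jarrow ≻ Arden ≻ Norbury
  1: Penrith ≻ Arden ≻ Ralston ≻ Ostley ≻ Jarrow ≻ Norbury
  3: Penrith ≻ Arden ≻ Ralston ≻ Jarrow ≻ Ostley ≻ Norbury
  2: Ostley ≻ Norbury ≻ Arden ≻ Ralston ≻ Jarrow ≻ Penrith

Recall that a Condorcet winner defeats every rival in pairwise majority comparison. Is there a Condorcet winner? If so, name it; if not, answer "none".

Pairwise majorities:
Norbury–Penrith: Penrith 15–6.
Norbury vs Arden: Norbury is ranked higher on 2 ballots, Arden on 19. Arden wins 19–2.
Norbury vs Ralston: Ralston wins 15–6.
Norbury vs Ostley: 4 to 17, Ostley.
Norbury vs Jarrow: 4+2 = 6 for Norbury, 15 for Jarrow — Jarrow by 15–6.
Penrith vs Arden: Penrith wins 15–6.
Penrith–Ralston: Ralston 17–4.
Penrith vs Ostley: Penrith, 14–7.
Penrith vs Jarrow: 15 to 6, Penrith.
Arden vs Ralston: 4+1+3+2 = 10 for Arden, 11 for Ralston — Ralston by 11–10.
Arden vs Ostley: 4+5+1+3 = 13 for Arden, 8 for Ostley — Arden by 13–8.
Arden vs Jarrow: Arden wins 15–6.
Ralston vs Ostley: 14 to 7, Ralston.
Ralston vs Jarrow: 5+1+5+1+3+2 = 17 for Ralston, 4 for Jarrow — Ralston by 17–4.
Ostley vs Jarrow: Ostley, 13–8.
Ralston wins every pairwise contest, so Ralston is the Condorcet winner.

Ralston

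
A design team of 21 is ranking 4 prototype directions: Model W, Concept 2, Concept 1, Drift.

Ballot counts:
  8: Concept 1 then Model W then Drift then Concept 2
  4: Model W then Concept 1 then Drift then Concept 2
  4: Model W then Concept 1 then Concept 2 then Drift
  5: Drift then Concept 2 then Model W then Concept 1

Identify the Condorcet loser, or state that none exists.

Head-to-head results (21 engineers):
Model W vs Concept 2: Model W is ranked higher on 8+4+4 = 16 ballots, Concept 2 on 5. Model W wins 16–5.
Model W vs Concept 1: Model W wins 13–8.
Model W vs Drift: 8+4+4 = 16 for Model W, 5 for Drift — Model W by 16–5.
Concept 2 vs Concept 1: Concept 1, 16–5.
Concept 2 vs Drift: 4 to 17, Drift.
Concept 1 vs Drift: 8+4+4 = 16 for Concept 1, 5 for Drift — Concept 1 by 16–5.
Only Concept 2 has no wins; Concept 2 is the Condorcet loser.

Concept 2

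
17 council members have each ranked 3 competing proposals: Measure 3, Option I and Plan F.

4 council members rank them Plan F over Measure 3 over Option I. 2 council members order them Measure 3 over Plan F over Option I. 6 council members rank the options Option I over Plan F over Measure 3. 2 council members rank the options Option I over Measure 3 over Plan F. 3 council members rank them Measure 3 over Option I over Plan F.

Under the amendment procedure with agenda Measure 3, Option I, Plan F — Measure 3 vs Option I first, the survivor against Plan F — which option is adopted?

Plan F

Round 1: Measure 3 vs Option I — 9–8, Measure 3 advances.
Round 2: Measure 3 vs Plan F — 7–10, Plan F advances.
The agenda winner is Plan F.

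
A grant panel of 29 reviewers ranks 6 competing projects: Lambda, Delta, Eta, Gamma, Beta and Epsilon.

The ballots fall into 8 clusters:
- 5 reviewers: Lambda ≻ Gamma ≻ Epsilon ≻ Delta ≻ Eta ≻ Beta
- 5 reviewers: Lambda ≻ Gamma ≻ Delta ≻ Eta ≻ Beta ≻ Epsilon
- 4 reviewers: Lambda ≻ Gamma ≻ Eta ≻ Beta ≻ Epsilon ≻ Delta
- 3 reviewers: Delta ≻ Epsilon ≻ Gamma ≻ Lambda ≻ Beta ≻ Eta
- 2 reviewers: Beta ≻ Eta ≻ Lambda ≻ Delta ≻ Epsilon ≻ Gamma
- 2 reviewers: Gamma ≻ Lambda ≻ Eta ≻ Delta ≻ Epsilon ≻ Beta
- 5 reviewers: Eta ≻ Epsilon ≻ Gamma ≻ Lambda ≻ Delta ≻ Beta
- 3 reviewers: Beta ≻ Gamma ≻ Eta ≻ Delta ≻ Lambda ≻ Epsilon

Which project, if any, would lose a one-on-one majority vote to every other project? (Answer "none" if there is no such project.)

Beta

Head-to-head results (29 reviewers):
Lambda–Delta: Lambda 23–6.
Lambda vs Eta: 19 to 10, Lambda.
Lambda vs Gamma: Lambda preferred on 5+5+4+2 = 16 ballots; Lambda wins 16–13.
Lambda–Beta: Lambda 24–5.
Lambda vs Epsilon: Lambda, 21–8.
Delta vs Eta: 5+5+3 = 13 for Delta, 16 for Eta — Eta by 16–13.
Delta vs Gamma: Gamma wins 24–5.
Delta vs Beta: 5+5+3+2+5 = 20 for Delta, 9 for Beta — Delta by 20–9.
Delta vs Epsilon: Delta wins 15–14.
Eta vs Gamma: Gamma wins 22–7.
Eta vs Beta: Eta, 21–8.
Eta vs Epsilon: 21 to 8, Eta.
Gamma vs Beta: Gamma preferred on 5+5+4+3+2+5 = 24 ballots; Gamma wins 24–5.
Gamma vs Epsilon: Gamma preferred on 5+5+4+2+3 = 19 ballots; Gamma wins 19–10.
Beta–Epsilon: Epsilon 15–14.
Beta loses to every other project — it is the Condorcet loser.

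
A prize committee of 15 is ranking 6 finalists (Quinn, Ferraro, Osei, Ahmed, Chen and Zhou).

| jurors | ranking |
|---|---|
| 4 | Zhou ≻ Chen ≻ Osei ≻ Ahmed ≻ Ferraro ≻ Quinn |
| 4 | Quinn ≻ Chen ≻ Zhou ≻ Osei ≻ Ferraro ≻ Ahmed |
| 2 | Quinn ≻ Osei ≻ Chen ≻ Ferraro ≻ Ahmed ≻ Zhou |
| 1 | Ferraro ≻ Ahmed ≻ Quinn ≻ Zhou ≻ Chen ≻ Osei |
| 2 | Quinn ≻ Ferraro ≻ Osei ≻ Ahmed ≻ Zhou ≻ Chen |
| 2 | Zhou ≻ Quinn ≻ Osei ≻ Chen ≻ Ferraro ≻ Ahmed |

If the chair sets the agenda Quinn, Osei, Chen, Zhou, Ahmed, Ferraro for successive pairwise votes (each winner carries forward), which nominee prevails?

Round 1: Quinn vs Osei — 11–4, Quinn advances.
Round 2: Quinn vs Chen — 11–4, Quinn advances.
Round 3: Quinn vs Zhou — 9–6, Quinn advances.
Round 4: Quinn vs Ahmed — 10–5, Quinn advances.
Round 5: Quinn vs Ferraro — 10–5, Quinn advances.
The agenda winner is Quinn.

Quinn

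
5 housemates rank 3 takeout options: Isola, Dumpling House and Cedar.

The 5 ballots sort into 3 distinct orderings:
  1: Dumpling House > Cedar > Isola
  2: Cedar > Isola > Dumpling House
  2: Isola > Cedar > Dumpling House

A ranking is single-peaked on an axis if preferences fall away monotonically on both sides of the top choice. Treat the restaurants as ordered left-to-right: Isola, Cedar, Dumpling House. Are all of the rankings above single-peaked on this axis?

yes

Axis positions: Isola=1, Cedar=2, Dumpling House=3.
Group 1 (peak Dumpling House at position 3): ranking walks positions 3-2-1, expanding outward from the peak — single-peaked.
Group 2 (peak Cedar at position 2): ranking walks positions 2-1-3, expanding outward from the peak — single-peaked.
Group 3 (peak Isola at position 1): ranking walks positions 1-2-3, expanding outward from the peak — single-peaked.
Every ranking is single-peaked on this axis.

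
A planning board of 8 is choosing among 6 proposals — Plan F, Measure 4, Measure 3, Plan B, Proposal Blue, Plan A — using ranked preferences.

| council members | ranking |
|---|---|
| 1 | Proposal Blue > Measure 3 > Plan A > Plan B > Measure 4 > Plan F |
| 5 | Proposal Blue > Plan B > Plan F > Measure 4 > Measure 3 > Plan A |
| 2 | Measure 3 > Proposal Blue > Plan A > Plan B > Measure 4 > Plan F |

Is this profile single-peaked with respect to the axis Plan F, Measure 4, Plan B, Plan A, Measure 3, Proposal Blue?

no

Axis positions: Plan F=1, Measure 4=2, Plan B=3, Plan A=4, Measure 3=5, Proposal Blue=6.
Type 1 (peak Proposal Blue at position 6): ranking walks positions 6-5-4-3-2-1, expanding outward from the peak — single-peaked.
Type 2: ranking walks positions 6-3-1-2-5-4; Plan B is ranked above Measure 3 even though Measure 3 lies between Plan B and the peak Proposal Blue on the axis — preferences dip and rise again. Not single-peaked.
Type 3 (peak Measure 3 at position 5): ranking walks positions 5-6-4-3-2-1, expanding outward from the peak — single-peaked.
Type 2 violates single-peakedness, so the profile is not single-peaked on this axis.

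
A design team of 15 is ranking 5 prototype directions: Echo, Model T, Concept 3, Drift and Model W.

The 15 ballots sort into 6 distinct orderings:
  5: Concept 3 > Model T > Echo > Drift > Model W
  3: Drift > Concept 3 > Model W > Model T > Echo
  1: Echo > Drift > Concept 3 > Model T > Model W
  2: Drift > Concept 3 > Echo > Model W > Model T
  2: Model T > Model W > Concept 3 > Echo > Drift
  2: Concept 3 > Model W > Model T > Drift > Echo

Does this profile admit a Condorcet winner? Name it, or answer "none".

Check each pair by majority over 15 ballots:
Echo vs Model T: 1+2 = 3 for Echo, 12 for Model T — Model T by 12–3.
Echo vs Concept 3: 1 for Echo, 14 for Concept 3 — Concept 3 by 14–1.
Echo vs Drift: 8 to 7, Echo.
Echo vs Model W: Echo preferred on 5+1+2 = 8 ballots; Echo wins 8–7.
Model T vs Concept 3: 2 to 13, Concept 3.
Model T vs Drift: 5+2+2 = 9 for Model T, 6 for Drift — Model T by 9–6.
Model T vs Model W: Model T is ranked higher on 5+1+2 = 8 ballots, Model W on 7. Model T wins 8–7.
Concept 3 vs Drift: Concept 3 is ranked higher on 5+2+2 = 9 ballots, Drift on 6. Concept 3 wins 9–6.
Concept 3 vs Model W: Concept 3 is ranked higher on 5+3+1+2+2 = 13 ballots, Model W on 2. Concept 3 wins 13–2.
Drift vs Model W: 11 to 4, Drift.
Concept 3 wins every pairwise contest, so Concept 3 is the Condorcet winner.

Concept 3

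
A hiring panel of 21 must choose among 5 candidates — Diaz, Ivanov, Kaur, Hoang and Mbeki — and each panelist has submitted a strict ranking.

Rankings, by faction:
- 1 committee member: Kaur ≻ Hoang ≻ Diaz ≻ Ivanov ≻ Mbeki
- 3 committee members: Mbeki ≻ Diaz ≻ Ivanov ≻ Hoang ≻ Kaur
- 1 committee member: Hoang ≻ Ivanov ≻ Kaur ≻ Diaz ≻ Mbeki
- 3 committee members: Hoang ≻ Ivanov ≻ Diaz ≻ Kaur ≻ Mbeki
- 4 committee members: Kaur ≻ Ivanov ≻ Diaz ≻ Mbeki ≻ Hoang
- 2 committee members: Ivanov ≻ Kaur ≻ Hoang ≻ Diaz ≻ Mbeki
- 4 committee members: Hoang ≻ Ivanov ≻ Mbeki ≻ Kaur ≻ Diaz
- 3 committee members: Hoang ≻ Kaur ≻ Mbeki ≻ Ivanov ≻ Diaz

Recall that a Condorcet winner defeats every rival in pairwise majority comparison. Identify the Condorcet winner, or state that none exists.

Hoang

Pairwise majorities:
Diaz vs Ivanov: 1+3 = 4 for Diaz, 17 for Ivanov — Ivanov by 17–4.
Diaz vs Kaur: 3+3 = 6 for Diaz, 15 for Kaur — Kaur by 15–6.
Diaz vs Hoang: Diaz is ranked higher on 3+4 = 7 ballots, Hoang on 14. Hoang wins 14–7.
Diaz vs Mbeki: 1+1+3+4+2 = 11 for Diaz, 10 for Mbeki — Diaz by 11–10.
Ivanov vs Kaur: 13 to 8, Ivanov.
Ivanov vs Hoang: Ivanov is ranked higher on 3+4+2 = 9 ballots, Hoang on 12. Hoang wins 12–9.
Ivanov vs Mbeki: 15 to 6, Ivanov.
Kaur vs Hoang: 1+4+2 = 7 for Kaur, 14 for Hoang — Hoang by 14–7.
Kaur vs Mbeki: 14 to 7, Kaur.
Hoang vs Mbeki: 1+1+3+2+4+3 = 14 for Hoang, 7 for Mbeki — Hoang by 14–7.
Hoang beats each of Diaz, Ivanov, Kaur, Mbeki — Hoang is the Condorcet winner.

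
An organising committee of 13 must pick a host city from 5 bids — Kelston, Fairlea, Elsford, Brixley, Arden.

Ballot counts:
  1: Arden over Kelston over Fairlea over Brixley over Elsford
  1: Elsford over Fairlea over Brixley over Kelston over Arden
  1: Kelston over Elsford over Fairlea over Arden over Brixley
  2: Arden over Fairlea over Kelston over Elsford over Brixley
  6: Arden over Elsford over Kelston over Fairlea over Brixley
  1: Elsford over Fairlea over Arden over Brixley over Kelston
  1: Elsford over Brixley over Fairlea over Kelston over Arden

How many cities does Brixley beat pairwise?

Brixley against each rival (13 organisers):
Brixley–Kelston: Kelston 10–3.
Brixley vs Fairlea: 1 for Brixley, 12 for Fairlea — Fairlea by 12–1.
Brixley vs Elsford: Brixley preferred on 1 ballot; Elsford wins 12–1.
Brixley–Arden: Arden 11–2.
Brixley beats no one; loses to Kelston, Fairlea, Elsford, Arden — 0 pairwise wins.

0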